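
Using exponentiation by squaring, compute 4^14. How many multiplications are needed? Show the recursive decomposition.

Computing 4^14 by squaring (build up from 4^1; each line after the first costs one multiplication):

4^1 = 4
4^2 = (4^1)^2 = 4^2 = 16
4^3 = 4 * 4^2 = 4 * 16 = 64
4^6 = (4^3)^2 = 64^2 = 4096
4^7 = 4 * 4^6 = 4 * 4096 = 16384
4^14 = (4^7)^2 = 16384^2 = 268435456

Result: 268435456
Multiplications needed: 5 (5 lines after 4^1)

4^14 = 268435456. Using exponentiation by squaring, this requires 5 multiplications. The key idea: if the exponent is even, square the half-power; if odd, multiply by the base once.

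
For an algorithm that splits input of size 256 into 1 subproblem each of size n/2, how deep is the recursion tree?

For divide and conquer with division factor 2:

Problem sizes at each level:
Level 0: 256
Level 1: 128
Level 2: 64
Level 3: 32
Level 4: 16
Level 5: 8
Level 6: 4
Level 7: 2
Level 8: 1

The root is level 0 and the size-1 base case is level 8 (the tree spans levels 0 through 8, i.e. 9 levels counting the root), so the depth is the number of divisions: log_2(256) = 8

The recursion tree depth is log_2(256) = 8. At each level, the problem size is divided by 2, so it takes 8 divisions to reduce to a base case of size 1. The algorithm makes 1 recursive call at each level.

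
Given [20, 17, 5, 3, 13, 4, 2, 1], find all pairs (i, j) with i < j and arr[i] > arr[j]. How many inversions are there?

Finding inversions in [20, 17, 5, 3, 13, 4, 2, 1]:

(0, 1): arr[0]=20 > arr[1]=17
(0, 2): arr[0]=20 > arr[2]=5
(0, 3): arr[0]=20 > arr[3]=3
(0, 4): arr[0]=20 > arr[4]=13
(0, 5): arr[0]=20 > arr[5]=4
(0, 6): arr[0]=20 > arr[6]=2
(0, 7): arr[0]=20 > arr[7]=1
(1, 2): arr[1]=17 > arr[2]=5
(1, 3): arr[1]=17 > arr[3]=3
(1, 4): arr[1]=17 > arr[4]=13
(1, 5): arr[1]=17 > arr[5]=4
(1, 6): arr[1]=17 > arr[6]=2
(1, 7): arr[1]=17 > arr[7]=1
(2, 3): arr[2]=5 > arr[3]=3
(2, 5): arr[2]=5 > arr[5]=4
(2, 6): arr[2]=5 > arr[6]=2
(2, 7): arr[2]=5 > arr[7]=1
(3, 6): arr[3]=3 > arr[6]=2
(3, 7): arr[3]=3 > arr[7]=1
(4, 5): arr[4]=13 > arr[5]=4
(4, 6): arr[4]=13 > arr[6]=2
(4, 7): arr[4]=13 > arr[7]=1
(5, 6): arr[5]=4 > arr[6]=2
(5, 7): arr[5]=4 > arr[7]=1
(6, 7): arr[6]=2 > arr[7]=1

Total inversions: 25

The array has 25 inversion(s): (0,1), (0,2), (0,3), (0,4), (0,5), (0,6), (0,7), (1,2), (1,3), (1,4), (1,5), (1,6), (1,7), (2,3), (2,5), (2,6), (2,7), (3,6), (3,7), (4,5), (4,6), (4,7), (5,6), (5,7), (6,7). Each pair (i,j) satisfies i < j and arr[i] > arr[j].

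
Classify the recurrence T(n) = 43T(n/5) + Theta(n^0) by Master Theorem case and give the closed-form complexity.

Master Theorem for T(n) = 43T(n/5) + O(n^0):

a = 43, b = 5, c = 0
log_b(a) = log_5(43) = 2.3370

Case 1: c = 0 < log_5(43) = 2.3370
T(n) = O(n^(log_5 43))

For T(n) = 43T(n/5) + O(n^0): log_5(43) = 2.3370. This is Case 1 of the Master Theorem (c < log_b(a), work dominated by leaves), giving O(n^(log_5 43)).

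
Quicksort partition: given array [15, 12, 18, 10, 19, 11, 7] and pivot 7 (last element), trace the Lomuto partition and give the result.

Lomuto partition with pivot = 7:

Initial array: [15, 12, 18, 10, 19, 11, 7]

arr[0]=15 > 7: no swap
arr[1]=12 > 7: no swap
arr[2]=18 > 7: no swap
arr[3]=10 > 7: no swap
arr[4]=19 > 7: no swap
arr[5]=11 > 7: no swap

Place pivot at position 0: [7, 12, 18, 10, 19, 11, 15]
Pivot position: 0

After partitioning with pivot 7, the array becomes [7, 12, 18, 10, 19, 11, 15]. The pivot is placed at index 0. All elements to the left of the pivot are <= 7, and all elements to the right are > 7.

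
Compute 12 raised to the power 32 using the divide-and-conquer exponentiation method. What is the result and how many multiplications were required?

Computing 12^32 by squaring (build up from 12^1; each line after the first costs one multiplication):

12^1 = 12
12^2 = (12^1)^2 = 12^2 = 144
12^4 = (12^2)^2 = 144^2 = 20736
12^8 = (12^4)^2 = 20736^2 = 429981696
12^16 = (12^8)^2 = 429981696^2 = 184884258895036416
12^32 = (12^16)^2 = 184884258895036416^2 = 34182189187166852111368841966125056

Result: 34182189187166852111368841966125056
Multiplications needed: 5 (5 lines after 12^1)

12^32 = 34182189187166852111368841966125056. Using exponentiation by squaring, this requires 5 multiplications. The key idea: if the exponent is even, square the half-power; if odd, multiply by the base once.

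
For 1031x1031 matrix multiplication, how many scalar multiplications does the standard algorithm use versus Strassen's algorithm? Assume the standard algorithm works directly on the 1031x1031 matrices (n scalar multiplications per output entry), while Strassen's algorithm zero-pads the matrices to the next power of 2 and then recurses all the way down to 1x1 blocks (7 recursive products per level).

Matrix multiplication for 1031x1031 matrices:

Strassen's algorithm requires power-of-2 dimensions. Pad 1031x1031 to 2048x2048 (next power of 2).

Standard algorithm: 1031^3 = 1095912791 multiplications
Strassen's algorithm: 7^(log2(2048)) = 7^11 = 1977326743 multiplications
Difference: 1095912791 - 1977326743 = -881413952 (Strassen uses MORE here due to padding overhead — for small or just-over-power-of-2 n, padding can outweigh the per-level savings)

Standard: 1095912791 multiplications (1031^3). Strassen: 1977326743 multiplications (7^11, after padding to 2048x2048). Strassen reduces 8 recursive multiplications to 7 at each level.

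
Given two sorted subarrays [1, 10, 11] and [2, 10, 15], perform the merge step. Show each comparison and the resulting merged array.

Merging process:

Compare 1 vs 2: take 1 from left. Merged: [1]
Compare 10 vs 2: take 2 from right. Merged: [1, 2]
Compare 10 vs 10: take 10 from left. Merged: [1, 2, 10]
Compare 11 vs 10: take 10 from right. Merged: [1, 2, 10, 10]
Compare 11 vs 15: take 11 from left. Merged: [1, 2, 10, 10, 11]
Append remaining from right: [15]. Merged: [1, 2, 10, 10, 11, 15]

Final merged array: [1, 2, 10, 10, 11, 15]
Total comparisons: 5

The merged array is [1, 2, 10, 10, 11, 15], requiring 5 comparisons. The merge step runs in O(n) time where n is the total number of elements.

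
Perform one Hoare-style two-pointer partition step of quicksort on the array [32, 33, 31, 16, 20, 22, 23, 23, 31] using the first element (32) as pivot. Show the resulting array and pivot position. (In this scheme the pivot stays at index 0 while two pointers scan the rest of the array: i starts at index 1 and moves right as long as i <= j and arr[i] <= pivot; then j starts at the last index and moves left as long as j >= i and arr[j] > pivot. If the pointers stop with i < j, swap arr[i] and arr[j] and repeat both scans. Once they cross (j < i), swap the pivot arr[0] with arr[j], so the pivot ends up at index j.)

Hoare-style two-pointer partition with pivot = 32:

Initial array: [32, 33, 31, 16, 20, 22, 23, 23, 31]

Pointers start at i = 1, j = 8.
i stops at index 1 (arr[1]=33 > 32), j stops at index 8 (arr[8]=31 <= 32): swap arr[1] and arr[8], array becomes [32, 31, 31, 16, 20, 22, 23, 23, 33]
i ends at 8, j ends at 7: the pointers have crossed (j < i), so scanning stops.

Swap pivot arr[0] with arr[7] to place pivot at position 7: [23, 31, 31, 16, 20, 22, 23, 32, 33]
Pivot position: 7

After partitioning with pivot 32, the array becomes [23, 31, 31, 16, 20, 22, 23, 32, 33]. The pivot is placed at index 7. All elements to the left of the pivot are <= 32, and all elements to the right are > 32.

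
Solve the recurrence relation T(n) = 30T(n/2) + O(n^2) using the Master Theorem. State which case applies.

Master Theorem for T(n) = 30T(n/2) + O(n^2):

a = 30, b = 2, c = 2
log_b(a) = log_2(30) = 4.9069

Case 1: c = 2 < log_2(30) = 4.9069
T(n) = O(n^(log_2 30))

For T(n) = 30T(n/2) + O(n^2): log_2(30) = 4.9069. This is Case 1 of the Master Theorem (c < log_b(a), work dominated by leaves), giving O(n^(log_2 30)).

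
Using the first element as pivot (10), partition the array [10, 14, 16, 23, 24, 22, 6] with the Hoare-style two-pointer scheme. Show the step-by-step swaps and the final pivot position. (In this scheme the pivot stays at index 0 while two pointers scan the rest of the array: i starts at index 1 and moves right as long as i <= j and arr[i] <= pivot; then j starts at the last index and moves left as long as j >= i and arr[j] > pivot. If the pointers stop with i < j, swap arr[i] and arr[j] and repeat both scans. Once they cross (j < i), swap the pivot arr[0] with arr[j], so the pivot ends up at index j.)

Hoare-style two-pointer partition with pivot = 10:

Initial array: [10, 14, 16, 23, 24, 22, 6]

Pointers start at i = 1, j = 6.
i stops at index 1 (arr[1]=14 > 10), j stops at index 6 (arr[6]=6 <= 10): swap arr[1] and arr[6], array becomes [10, 6, 16, 23, 24, 22, 14]
i ends at 2, j ends at 1: the pointers have crossed (j < i), so scanning stops.

Swap pivot arr[0] with arr[1] to place pivot at position 1: [6, 10, 16, 23, 24, 22, 14]
Pivot position: 1

After partitioning with pivot 10, the array becomes [6, 10, 16, 23, 24, 22, 14]. The pivot is placed at index 1. All elements to the left of the pivot are <= 10, and all elements to the right are > 10.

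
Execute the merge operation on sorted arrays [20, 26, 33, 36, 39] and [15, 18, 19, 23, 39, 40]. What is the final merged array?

Merging process:

Compare 20 vs 15: take 15 from right. Merged: [15]
Compare 20 vs 18: take 18 from right. Merged: [15, 18]
Compare 20 vs 19: take 19 from right. Merged: [15, 18, 19]
Compare 20 vs 23: take 20 from left. Merged: [15, 18, 19, 20]
Compare 26 vs 23: take 23 from right. Merged: [15, 18, 19, 20, 23]
Compare 26 vs 39: take 26 from left. Merged: [15, 18, 19, 20, 23, 26]
Compare 33 vs 39: take 33 from left. Merged: [15, 18, 19, 20, 23, 26, 33]
Compare 36 vs 39: take 36 from left. Merged: [15, 18, 19, 20, 23, 26, 33, 36]
Compare 39 vs 39: take 39 from left. Merged: [15, 18, 19, 20, 23, 26, 33, 36, 39]
Append remaining from right: [39, 40]. Merged: [15, 18, 19, 20, 23, 26, 33, 36, 39, 39, 40]

Final merged array: [15, 18, 19, 20, 23, 26, 33, 36, 39, 39, 40]
Total comparisons: 9

The merged array is [15, 18, 19, 20, 23, 26, 33, 36, 39, 39, 40], requiring 9 comparisons. The merge step runs in O(n) time where n is the total number of elements.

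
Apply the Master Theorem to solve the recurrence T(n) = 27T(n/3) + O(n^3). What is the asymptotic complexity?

Master Theorem for T(n) = 27T(n/3) + O(n^3):

a = 27, b = 3, c = 3
log_b(a) = log_3(27) = 3.0000

Case 2: c = 3 = log_3(27) = 3.0000
T(n) = O(n^3 log n) = O(n^3 log n)

For T(n) = 27T(n/3) + O(n^3): log_3(27) = 3.0000. This is Case 2 of the Master Theorem (c = log_b(a), equal work at all levels), giving O(n^3 log n).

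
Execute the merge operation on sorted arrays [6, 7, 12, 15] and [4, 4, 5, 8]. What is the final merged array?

Merging process:

Compare 6 vs 4: take 4 from right. Merged: [4]
Compare 6 vs 4: take 4 from right. Merged: [4, 4]
Compare 6 vs 5: take 5 from right. Merged: [4, 4, 5]
Compare 6 vs 8: take 6 from left. Merged: [4, 4, 5, 6]
Compare 7 vs 8: take 7 from left. Merged: [4, 4, 5, 6, 7]
Compare 12 vs 8: take 8 from right. Merged: [4, 4, 5, 6, 7, 8]
Append remaining from left: [12, 15]. Merged: [4, 4, 5, 6, 7, 8, 12, 15]

Final merged array: [4, 4, 5, 6, 7, 8, 12, 15]
Total comparisons: 6

The merged array is [4, 4, 5, 6, 7, 8, 12, 15], requiring 6 comparisons. The merge step runs in O(n) time where n is the total number of elements.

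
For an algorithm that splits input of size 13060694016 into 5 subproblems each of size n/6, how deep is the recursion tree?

For divide and conquer with division factor 6:

Problem sizes at each level:
Level 0: 13060694016
Level 1: 2176782336
Level 2: 362797056
Level 3: 60466176
Level 4: 10077696
Level 5: 1679616
Level 6: 279936
Level 7: 46656
Level 8: 7776
Level 9: 1296
Level 10: 216
Level 11: 36
Level 12: 6
Level 13: 1

The root is level 0 and the size-1 base case is level 13 (the tree spans levels 0 through 13, i.e. 14 levels counting the root), so the depth is the number of divisions: log_6(13060694016) = 13

The recursion tree depth is log_6(13060694016) = 13. At each level, the problem size is divided by 6, so it takes 13 divisions to reduce to a base case of size 1. The algorithm makes 5 recursive calls at each level.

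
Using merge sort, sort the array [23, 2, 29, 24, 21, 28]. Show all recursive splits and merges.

Merge sort trace:

Split: [23, 2, 29, 24, 21, 28] -> [23, 2, 29] and [24, 21, 28]
  Split: [23, 2, 29] -> [23] and [2, 29]
    Split: [2, 29] -> [2] and [29]
    Merge: [2] + [29] -> [2, 29]
  Merge: [23] + [2, 29] -> [2, 23, 29]
  Split: [24, 21, 28] -> [24] and [21, 28]
    Split: [21, 28] -> [21] and [28]
    Merge: [21] + [28] -> [21, 28]
  Merge: [24] + [21, 28] -> [21, 24, 28]
Merge: [2, 23, 29] + [21, 24, 28] -> [2, 21, 23, 24, 28, 29]

Final sorted array: [2, 21, 23, 24, 28, 29]

The merge sort proceeds by recursively splitting the array and merging sorted halves.
After all merges, the sorted array is [2, 21, 23, 24, 28, 29].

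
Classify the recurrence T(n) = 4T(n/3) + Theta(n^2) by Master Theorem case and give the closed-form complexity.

Master Theorem for T(n) = 4T(n/3) + O(n^2):

a = 4, b = 3, c = 2
log_b(a) = log_3(4) = 1.2619

Case 3: c = 2 > log_3(4) = 1.2619
T(n) = O(n^2) = O(n^2)

For T(n) = 4T(n/3) + O(n^2): log_3(4) = 1.2619. This is Case 3 of the Master Theorem (c > log_b(a), work dominated by root), giving O(n^2).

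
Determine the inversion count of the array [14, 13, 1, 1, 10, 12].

Finding inversions in [14, 13, 1, 1, 10, 12]:

(0, 1): arr[0]=14 > arr[1]=13
(0, 2): arr[0]=14 > arr[2]=1
(0, 3): arr[0]=14 > arr[3]=1
(0, 4): arr[0]=14 > arr[4]=10
(0, 5): arr[0]=14 > arr[5]=12
(1, 2): arr[1]=13 > arr[2]=1
(1, 3): arr[1]=13 > arr[3]=1
(1, 4): arr[1]=13 > arr[4]=10
(1, 5): arr[1]=13 > arr[5]=12

Total inversions: 9

The array has 9 inversion(s): (0,1), (0,2), (0,3), (0,4), (0,5), (1,2), (1,3), (1,4), (1,5). Each pair (i,j) satisfies i < j and arr[i] > arr[j].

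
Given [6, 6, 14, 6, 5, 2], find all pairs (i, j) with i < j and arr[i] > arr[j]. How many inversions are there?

Finding inversions in [6, 6, 14, 6, 5, 2]:

(0, 4): arr[0]=6 > arr[4]=5
(0, 5): arr[0]=6 > arr[5]=2
(1, 4): arr[1]=6 > arr[4]=5
(1, 5): arr[1]=6 > arr[5]=2
(2, 3): arr[2]=14 > arr[3]=6
(2, 4): arr[2]=14 > arr[4]=5
(2, 5): arr[2]=14 > arr[5]=2
(3, 4): arr[3]=6 > arr[4]=5
(3, 5): arr[3]=6 > arr[5]=2
(4, 5): arr[4]=5 > arr[5]=2

Total inversions: 10

The array has 10 inversion(s): (0,4), (0,5), (1,4), (1,5), (2,3), (2,4), (2,5), (3,4), (3,5), (4,5). Each pair (i,j) satisfies i < j and arr[i] > arr[j].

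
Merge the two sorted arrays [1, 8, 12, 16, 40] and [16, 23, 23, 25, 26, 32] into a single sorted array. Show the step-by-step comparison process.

Merging process:

Compare 1 vs 16: take 1 from left. Merged: [1]
Compare 8 vs 16: take 8 from left. Merged: [1, 8]
Compare 12 vs 16: take 12 from left. Merged: [1, 8, 12]
Compare 16 vs 16: take 16 from left. Merged: [1, 8, 12, 16]
Compare 40 vs 16: take 16 from right. Merged: [1, 8, 12, 16, 16]
Compare 40 vs 23: take 23 from right. Merged: [1, 8, 12, 16, 16, 23]
Compare 40 vs 23: take 23 from right. Merged: [1, 8, 12, 16, 16, 23, 23]
Compare 40 vs 25: take 25 from right. Merged: [1, 8, 12, 16, 16, 23, 23, 25]
Compare 40 vs 26: take 26 from right. Merged: [1, 8, 12, 16, 16, 23, 23, 25, 26]
Compare 40 vs 32: take 32 from right. Merged: [1, 8, 12, 16, 16, 23, 23, 25, 26, 32]
Append remaining from left: [40]. Merged: [1, 8, 12, 16, 16, 23, 23, 25, 26, 32, 40]

Final merged array: [1, 8, 12, 16, 16, 23, 23, 25, 26, 32, 40]
Total comparisons: 10

The merged array is [1, 8, 12, 16, 16, 23, 23, 25, 26, 32, 40], requiring 10 comparisons. The merge step runs in O(n) time where n is the total number of elements.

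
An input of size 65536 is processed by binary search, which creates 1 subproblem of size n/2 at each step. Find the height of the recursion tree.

For divide and conquer with division factor 2:

Problem sizes at each level:
Level 0: 65536
Level 1: 32768
Level 2: 16384
Level 3: 8192
Level 4: 4096
Level 5: 2048
Level 6: 1024
Level 7: 512
Level 8: 256
Level 9: 128
Level 10: 64
Level 11: 32
Level 12: 16
Level 13: 8
Level 14: 4
Level 15: 2
Level 16: 1

The root is level 0 and the size-1 base case is level 16 (the tree spans levels 0 through 16, i.e. 17 levels counting the root), so the depth is the number of divisions: log_2(65536) = 16

The recursion tree depth is log_2(65536) = 16. At each level, the problem size is divided by 2, so it takes 16 divisions to reduce to a base case of size 1. The algorithm makes 1 recursive call at each level.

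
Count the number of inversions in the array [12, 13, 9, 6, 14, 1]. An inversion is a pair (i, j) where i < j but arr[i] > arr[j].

Finding inversions in [12, 13, 9, 6, 14, 1]:

(0, 2): arr[0]=12 > arr[2]=9
(0, 3): arr[0]=12 > arr[3]=6
(0, 5): arr[0]=12 > arr[5]=1
(1, 2): arr[1]=13 > arr[2]=9
(1, 3): arr[1]=13 > arr[3]=6
(1, 5): arr[1]=13 > arr[5]=1
(2, 3): arr[2]=9 > arr[3]=6
(2, 5): arr[2]=9 > arr[5]=1
(3, 5): arr[3]=6 > arr[5]=1
(4, 5): arr[4]=14 > arr[5]=1

Total inversions: 10

The array has 10 inversion(s): (0,2), (0,3), (0,5), (1,2), (1,3), (1,5), (2,3), (2,5), (3,5), (4,5). Each pair (i,j) satisfies i < j and arr[i] > arr[j].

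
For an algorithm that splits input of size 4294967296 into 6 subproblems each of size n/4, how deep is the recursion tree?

For divide and conquer with division factor 4:

Problem sizes at each level:
Level 0: 4294967296
Level 1: 1073741824
Level 2: 268435456
Level 3: 67108864
Level 4: 16777216
Level 5: 4194304
Level 6: 1048576
Level 7: 262144
Level 8: 65536
Level 9: 16384
Level 10: 4096
Level 11: 1024
Level 12: 256
Level 13: 64
Level 14: 16
Level 15: 4
Level 16: 1

The root is level 0 and the size-1 base case is level 16 (the tree spans levels 0 through 16, i.e. 17 levels counting the root), so the depth is the number of divisions: log_4(4294967296) = 16

The recursion tree depth is log_4(4294967296) = 16. At each level, the problem size is divided by 4, so it takes 16 divisions to reduce to a base case of size 1. The algorithm makes 6 recursive calls at each level.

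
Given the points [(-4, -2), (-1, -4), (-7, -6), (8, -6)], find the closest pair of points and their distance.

Computing all pairwise distances among 4 points:

d((-4, -2), (-1, -4)) = 3.6056 <-- minimum
d((-4, -2), (-7, -6)) = 5.0
d((-4, -2), (8, -6)) = 12.6491
d((-1, -4), (-7, -6)) = 6.3246
d((-1, -4), (8, -6)) = 9.2195
d((-7, -6), (8, -6)) = 15.0

Closest pair: (-4, -2) and (-1, -4) with distance 3.6056

The closest pair is (-4, -2) and (-1, -4) with Euclidean distance 3.6056. For 4 points, brute-force pairwise comparison is shown above. For large n, the divide-and-conquer algorithm (sort by x, recurse on halves, check the dividing strip) achieves O(n log n).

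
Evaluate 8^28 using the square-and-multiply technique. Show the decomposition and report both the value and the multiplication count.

Computing 8^28 by squaring (build up from 8^1; each line after the first costs one multiplication):

8^1 = 8
8^2 = (8^1)^2 = 8^2 = 64
8^3 = 8 * 8^2 = 8 * 64 = 512
8^6 = (8^3)^2 = 512^2 = 262144
8^7 = 8 * 8^6 = 8 * 262144 = 2097152
8^14 = (8^7)^2 = 2097152^2 = 4398046511104
8^28 = (8^14)^2 = 4398046511104^2 = 19342813113834066795298816

Result: 19342813113834066795298816
Multiplications needed: 6 (6 lines after 8^1)

8^28 = 19342813113834066795298816. Using exponentiation by squaring, this requires 6 multiplications. The key idea: if the exponent is even, square the half-power; if odd, multiply by the base once.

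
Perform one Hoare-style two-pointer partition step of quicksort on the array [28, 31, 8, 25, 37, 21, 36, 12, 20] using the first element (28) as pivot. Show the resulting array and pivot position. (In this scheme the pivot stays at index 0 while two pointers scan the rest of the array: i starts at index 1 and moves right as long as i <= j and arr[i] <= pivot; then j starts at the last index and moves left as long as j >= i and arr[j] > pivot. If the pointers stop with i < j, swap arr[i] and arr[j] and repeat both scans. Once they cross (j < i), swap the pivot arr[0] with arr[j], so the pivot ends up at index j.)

Hoare-style two-pointer partition with pivot = 28:

Initial array: [28, 31, 8, 25, 37, 21, 36, 12, 20]

Pointers start at i = 1, j = 8.
i stops at index 1 (arr[1]=31 > 28), j stops at index 8 (arr[8]=20 <= 28): swap arr[1] and arr[8], array becomes [28, 20, 8, 25, 37, 21, 36, 12, 31]
i stops at index 4 (arr[4]=37 > 28), j stops at index 7 (arr[7]=12 <= 28): swap arr[4] and arr[7], array becomes [28, 20, 8, 25, 12, 21, 36, 37, 31]
i ends at 6, j ends at 5: the pointers have crossed (j < i), so scanning stops.

Swap pivot arr[0] with arr[5] to place pivot at position 5: [21, 20, 8, 25, 12, 28, 36, 37, 31]
Pivot position: 5

After partitioning with pivot 28, the array becomes [21, 20, 8, 25, 12, 28, 36, 37, 31]. The pivot is placed at index 5. All elements to the left of the pivot are <= 28, and all elements to the right are > 28.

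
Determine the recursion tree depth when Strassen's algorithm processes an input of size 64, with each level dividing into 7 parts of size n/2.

For divide and conquer with division factor 2:

Problem sizes at each level:
Level 0: 64
Level 1: 32
Level 2: 16
Level 3: 8
Level 4: 4
Level 5: 2
Level 6: 1

The root is level 0 and the size-1 base case is level 6 (the tree spans levels 0 through 6, i.e. 7 levels counting the root), so the depth is the number of divisions: log_2(64) = 6

The recursion tree depth is log_2(64) = 6. At each level, the problem size is divided by 2, so it takes 6 divisions to reduce to a base case of size 1. The algorithm makes 7 recursive calls at each level.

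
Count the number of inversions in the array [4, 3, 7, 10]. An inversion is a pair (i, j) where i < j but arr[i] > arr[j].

Finding inversions in [4, 3, 7, 10]:

(0, 1): arr[0]=4 > arr[1]=3

Total inversions: 1

The array has 1 inversion(s): (0,1). Each pair (i,j) satisfies i < j and arr[i] > arr[j].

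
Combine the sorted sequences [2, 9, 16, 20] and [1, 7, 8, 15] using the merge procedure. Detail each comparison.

Merging process:

Compare 2 vs 1: take 1 from right. Merged: [1]
Compare 2 vs 7: take 2 from left. Merged: [1, 2]
Compare 9 vs 7: take 7 from right. Merged: [1, 2, 7]
Compare 9 vs 8: take 8 from right. Merged: [1, 2, 7, 8]
Compare 9 vs 15: take 9 from left. Merged: [1, 2, 7, 8, 9]
Compare 16 vs 15: take 15 from right. Merged: [1, 2, 7, 8, 9, 15]
Append remaining from left: [16, 20]. Merged: [1, 2, 7, 8, 9, 15, 16, 20]

Final merged array: [1, 2, 7, 8, 9, 15, 16, 20]
Total comparisons: 6

The merged array is [1, 2, 7, 8, 9, 15, 16, 20], requiring 6 comparisons. The merge step runs in O(n) time where n is the total number of elements.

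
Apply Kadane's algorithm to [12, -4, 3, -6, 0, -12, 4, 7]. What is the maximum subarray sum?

Using Kadane's algorithm on [12, -4, 3, -6, 0, -12, 4, 7]:

Scanning through the array:
Position 1 (value -4): max_ending_here = 8, max_so_far = 12
Position 2 (value 3): max_ending_here = 11, max_so_far = 12
Position 3 (value -6): max_ending_here = 5, max_so_far = 12
Position 4 (value 0): max_ending_here = 5, max_so_far = 12
Position 5 (value -12): max_ending_here = -7, max_so_far = 12
Position 6 (value 4): max_ending_here = 4, max_so_far = 12
Position 7 (value 7): max_ending_here = 11, max_so_far = 12

Maximum subarray: [12]
Maximum sum: 12

The maximum subarray is [12] with sum 12. This subarray runs from index 0 to index 0.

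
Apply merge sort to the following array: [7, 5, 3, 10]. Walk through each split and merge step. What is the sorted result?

Merge sort trace:

Split: [7, 5, 3, 10] -> [7, 5] and [3, 10]
  Split: [7, 5] -> [7] and [5]
  Merge: [7] + [5] -> [5, 7]
  Split: [3, 10] -> [3] and [10]
  Merge: [3] + [10] -> [3, 10]
Merge: [5, 7] + [3, 10] -> [3, 5, 7, 10]

Final sorted array: [3, 5, 7, 10]

The merge sort proceeds by recursively splitting the array and merging sorted halves.
After all merges, the sorted array is [3, 5, 7, 10].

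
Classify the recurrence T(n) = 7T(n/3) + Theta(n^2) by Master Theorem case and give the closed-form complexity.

Master Theorem for T(n) = 7T(n/3) + O(n^2):

a = 7, b = 3, c = 2
log_b(a) = log_3(7) = 1.7712

Case 3: c = 2 > log_3(7) = 1.7712
T(n) = O(n^2) = O(n^2)

For T(n) = 7T(n/3) + O(n^2): log_3(7) = 1.7712. This is Case 3 of the Master Theorem (c > log_b(a), work dominated by root), giving O(n^2).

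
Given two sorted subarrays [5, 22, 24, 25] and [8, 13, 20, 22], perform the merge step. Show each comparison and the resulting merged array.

Merging process:

Compare 5 vs 8: take 5 from left. Merged: [5]
Compare 22 vs 8: take 8 from right. Merged: [5, 8]
Compare 22 vs 13: take 13 from right. Merged: [5, 8, 13]
Compare 22 vs 20: take 20 from right. Merged: [5, 8, 13, 20]
Compare 22 vs 22: take 22 from left. Merged: [5, 8, 13, 20, 22]
Compare 24 vs 22: take 22 from right. Merged: [5, 8, 13, 20, 22, 22]
Append remaining from left: [24, 25]. Merged: [5, 8, 13, 20, 22, 22, 24, 25]

Final merged array: [5, 8, 13, 20, 22, 22, 24, 25]
Total comparisons: 6

The merged array is [5, 8, 13, 20, 22, 22, 24, 25], requiring 6 comparisons. The merge step runs in O(n) time where n is the total number of elements.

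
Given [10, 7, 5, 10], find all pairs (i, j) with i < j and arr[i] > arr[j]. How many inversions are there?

Finding inversions in [10, 7, 5, 10]:

(0, 1): arr[0]=10 > arr[1]=7
(0, 2): arr[0]=10 > arr[2]=5
(1, 2): arr[1]=7 > arr[2]=5

Total inversions: 3

The array has 3 inversion(s): (0,1), (0,2), (1,2). Each pair (i,j) satisfies i < j and arr[i] > arr[j].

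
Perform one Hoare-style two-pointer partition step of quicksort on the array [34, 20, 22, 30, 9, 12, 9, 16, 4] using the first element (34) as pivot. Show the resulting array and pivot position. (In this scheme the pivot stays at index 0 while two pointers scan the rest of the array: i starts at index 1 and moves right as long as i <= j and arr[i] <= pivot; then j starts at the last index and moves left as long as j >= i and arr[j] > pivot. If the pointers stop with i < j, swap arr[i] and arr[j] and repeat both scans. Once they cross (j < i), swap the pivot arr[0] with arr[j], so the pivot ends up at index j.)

Hoare-style two-pointer partition with pivot = 34:

Initial array: [34, 20, 22, 30, 9, 12, 9, 16, 4]

Pointers start at i = 1, j = 8.
i ends at 9, j ends at 8: the pointers have crossed (j < i), so scanning stops.

Swap pivot arr[0] with arr[8] to place pivot at position 8: [4, 20, 22, 30, 9, 12, 9, 16, 34]
Pivot position: 8

After partitioning with pivot 34, the array becomes [4, 20, 22, 30, 9, 12, 9, 16, 34]. The pivot is placed at index 8. All elements to the left of the pivot are <= 34, and all elements to the right are > 34.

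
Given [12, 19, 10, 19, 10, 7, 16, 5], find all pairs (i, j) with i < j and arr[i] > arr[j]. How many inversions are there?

Finding inversions in [12, 19, 10, 19, 10, 7, 16, 5]:

(0, 2): arr[0]=12 > arr[2]=10
(0, 4): arr[0]=12 > arr[4]=10
(0, 5): arr[0]=12 > arr[5]=7
(0, 7): arr[0]=12 > arr[7]=5
(1, 2): arr[1]=19 > arr[2]=10
(1, 4): arr[1]=19 > arr[4]=10
(1, 5): arr[1]=19 > arr[5]=7
(1, 6): arr[1]=19 > arr[6]=16
(1, 7): arr[1]=19 > arr[7]=5
(2, 5): arr[2]=10 > arr[5]=7
(2, 7): arr[2]=10 > arr[7]=5
(3, 4): arr[3]=19 > arr[4]=10
(3, 5): arr[3]=19 > arr[5]=7
(3, 6): arr[3]=19 > arr[6]=16
(3, 7): arr[3]=19 > arr[7]=5
(4, 5): arr[4]=10 > arr[5]=7
(4, 7): arr[4]=10 > arr[7]=5
(5, 7): arr[5]=7 > arr[7]=5
(6, 7): arr[6]=16 > arr[7]=5

Total inversions: 19

The array has 19 inversion(s): (0,2), (0,4), (0,5), (0,7), (1,2), (1,4), (1,5), (1,6), (1,7), (2,5), (2,7), (3,4), (3,5), (3,6), (3,7), (4,5), (4,7), (5,7), (6,7). Each pair (i,j) satisfies i < j and arr[i] > arr[j].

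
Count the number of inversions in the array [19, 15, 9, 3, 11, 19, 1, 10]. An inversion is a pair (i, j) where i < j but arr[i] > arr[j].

Finding inversions in [19, 15, 9, 3, 11, 19, 1, 10]:

(0, 1): arr[0]=19 > arr[1]=15
(0, 2): arr[0]=19 > arr[2]=9
(0, 3): arr[0]=19 > arr[3]=3
(0, 4): arr[0]=19 > arr[4]=11
(0, 6): arr[0]=19 > arr[6]=1
(0, 7): arr[0]=19 > arr[7]=10
(1, 2): arr[1]=15 > arr[2]=9
(1, 3): arr[1]=15 > arr[3]=3
(1, 4): arr[1]=15 > arr[4]=11
(1, 6): arr[1]=15 > arr[6]=1
(1, 7): arr[1]=15 > arr[7]=10
(2, 3): arr[2]=9 > arr[3]=3
(2, 6): arr[2]=9 > arr[6]=1
(3, 6): arr[3]=3 > arr[6]=1
(4, 6): arr[4]=11 > arr[6]=1
(4, 7): arr[4]=11 > arr[7]=10
(5, 6): arr[5]=19 > arr[6]=1
(5, 7): arr[5]=19 > arr[7]=10

Total inversions: 18

The array has 18 inversion(s): (0,1), (0,2), (0,3), (0,4), (0,6), (0,7), (1,2), (1,3), (1,4), (1,6), (1,7), (2,3), (2,6), (3,6), (4,6), (4,7), (5,6), (5,7). Each pair (i,j) satisfies i < j and arr[i] > arr[j].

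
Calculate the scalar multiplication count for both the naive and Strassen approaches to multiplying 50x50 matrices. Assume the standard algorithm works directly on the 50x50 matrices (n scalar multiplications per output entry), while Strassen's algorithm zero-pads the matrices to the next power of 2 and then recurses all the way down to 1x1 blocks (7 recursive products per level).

Matrix multiplication for 50x50 matrices:

Strassen's algorithm requires power-of-2 dimensions. Pad 50x50 to 64x64 (next power of 2).

Standard algorithm: 50^3 = 125000 multiplications
Strassen's algorithm: 7^(log2(64)) = 7^6 = 117649 multiplications
Savings: 125000 - 117649 = 7351 multiplications

Standard: 125000 multiplications (50^3). Strassen: 117649 multiplications (7^6, after padding to 64x64). Strassen reduces 8 recursive multiplications to 7 at each level.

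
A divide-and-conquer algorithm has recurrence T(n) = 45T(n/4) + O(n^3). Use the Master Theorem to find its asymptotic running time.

Master Theorem for T(n) = 45T(n/4) + O(n^3):

a = 45, b = 4, c = 3
log_b(a) = log_4(45) = 2.7459

Case 3: c = 3 > log_4(45) = 2.7459
T(n) = O(n^3) = O(n^3)

For T(n) = 45T(n/4) + O(n^3): log_4(45) = 2.7459. This is Case 3 of the Master Theorem (c > log_b(a), work dominated by root), giving O(n^3).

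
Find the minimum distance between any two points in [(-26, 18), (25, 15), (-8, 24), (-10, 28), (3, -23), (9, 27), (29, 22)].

Computing all pairwise distances among 7 points:

d((-26, 18), (25, 15)) = 51.0882
d((-26, 18), (-8, 24)) = 18.9737
d((-26, 18), (-10, 28)) = 18.868
d((-26, 18), (3, -23)) = 50.2195
d((-26, 18), (9, 27)) = 36.1386
d((-26, 18), (29, 22)) = 55.1453
d((25, 15), (-8, 24)) = 34.2053
d((25, 15), (-10, 28)) = 37.3363
d((25, 15), (3, -23)) = 43.909
d((25, 15), (9, 27)) = 20.0
d((25, 15), (29, 22)) = 8.0623
d((-8, 24), (-10, 28)) = 4.4721 <-- minimum
d((-8, 24), (3, -23)) = 48.2701
d((-8, 24), (9, 27)) = 17.2627
d((-8, 24), (29, 22)) = 37.054
d((-10, 28), (3, -23)) = 52.6308
d((-10, 28), (9, 27)) = 19.0263
d((-10, 28), (29, 22)) = 39.4588
d((3, -23), (9, 27)) = 50.3587
d((3, -23), (29, 22)) = 51.9711
d((9, 27), (29, 22)) = 20.6155

Closest pair: (-8, 24) and (-10, 28) with distance 4.4721

The closest pair is (-8, 24) and (-10, 28) with Euclidean distance 4.4721. For 7 points, brute-force pairwise comparison is shown above. For large n, the divide-and-conquer algorithm (sort by x, recurse on halves, check the dividing strip) achieves O(n log n).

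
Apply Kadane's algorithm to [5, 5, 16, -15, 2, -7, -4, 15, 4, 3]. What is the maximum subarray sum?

Using Kadane's algorithm on [5, 5, 16, -15, 2, -7, -4, 15, 4, 3]:

Scanning through the array:
Position 1 (value 5): max_ending_here = 10, max_so_far = 10
Position 2 (value 16): max_ending_here = 26, max_so_far = 26
Position 3 (value -15): max_ending_here = 11, max_so_far = 26
Position 4 (value 2): max_ending_here = 13, max_so_far = 26
Position 5 (value -7): max_ending_here = 6, max_so_far = 26
Position 6 (value -4): max_ending_here = 2, max_so_far = 26
Position 7 (value 15): max_ending_here = 17, max_so_far = 26
Position 8 (value 4): max_ending_here = 21, max_so_far = 26
Position 9 (value 3): max_ending_here = 24, max_so_far = 26

Maximum subarray: [5, 5, 16]
Maximum sum: 26

The maximum subarray is [5, 5, 16] with sum 26. This subarray runs from index 0 to index 2.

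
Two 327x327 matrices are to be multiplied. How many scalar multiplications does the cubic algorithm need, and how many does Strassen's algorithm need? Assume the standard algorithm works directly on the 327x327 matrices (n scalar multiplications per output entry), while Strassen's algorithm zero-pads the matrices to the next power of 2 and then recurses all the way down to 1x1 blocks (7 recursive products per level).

Matrix multiplication for 327x327 matrices:

Strassen's algorithm requires power-of-2 dimensions. Pad 327x327 to 512x512 (next power of 2).

Standard algorithm: 327^3 = 34965783 multiplications
Strassen's algorithm: 7^(log2(512)) = 7^9 = 40353607 multiplications
Difference: 34965783 - 40353607 = -5387824 (Strassen uses MORE here due to padding overhead — for small or just-over-power-of-2 n, padding can outweigh the per-level savings)

Standard: 34965783 multiplications (327^3). Strassen: 40353607 multiplications (7^9, after padding to 512x512). Strassen reduces 8 recursive multiplications to 7 at each level.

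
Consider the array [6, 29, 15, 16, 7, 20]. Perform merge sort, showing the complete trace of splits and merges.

Merge sort trace:

Split: [6, 29, 15, 16, 7, 20] -> [6, 29, 15] and [16, 7, 20]
  Split: [6, 29, 15] -> [6] and [29, 15]
    Split: [29, 15] -> [29] and [15]
    Merge: [29] + [15] -> [15, 29]
  Merge: [6] + [15, 29] -> [6, 15, 29]
  Split: [16, 7, 20] -> [16] and [7, 20]
    Split: [7, 20] -> [7] and [20]
    Merge: [7] + [20] -> [7, 20]
  Merge: [16] + [7, 20] -> [7, 16, 20]
Merge: [6, 15, 29] + [7, 16, 20] -> [6, 7, 15, 16, 20, 29]

Final sorted array: [6, 7, 15, 16, 20, 29]

The merge sort proceeds by recursively splitting the array and merging sorted halves.
After all merges, the sorted array is [6, 7, 15, 16, 20, 29].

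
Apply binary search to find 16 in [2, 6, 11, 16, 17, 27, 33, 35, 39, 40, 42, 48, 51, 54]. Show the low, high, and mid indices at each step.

Binary search for 16 in [2, 6, 11, 16, 17, 27, 33, 35, 39, 40, 42, 48, 51, 54]:

lo=0, hi=13, mid=6, arr[mid]=33 -> 33 > 16, search left half
lo=0, hi=5, mid=2, arr[mid]=11 -> 11 < 16, search right half
lo=3, hi=5, mid=4, arr[mid]=17 -> 17 > 16, search left half
lo=3, hi=3, mid=3, arr[mid]=16 -> Found target at index 3!

Binary search finds 16 at index 3 after 4 comparisons. The search repeatedly halves the search space by comparing with the middle element.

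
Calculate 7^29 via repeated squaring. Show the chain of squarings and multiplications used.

Computing 7^29 by squaring (build up from 7^1; each line after the first costs one multiplication):

7^1 = 7
7^2 = (7^1)^2 = 7^2 = 49
7^3 = 7 * 7^2 = 7 * 49 = 343
7^6 = (7^3)^2 = 343^2 = 117649
7^7 = 7 * 7^6 = 7 * 117649 = 823543
7^14 = (7^7)^2 = 823543^2 = 678223072849
7^28 = (7^14)^2 = 678223072849^2 = 459986536544739960976801
7^29 = 7 * 7^28 = 7 * 459986536544739960976801 = 3219905755813179726837607

Result: 3219905755813179726837607
Multiplications needed: 7 (7 lines after 7^1)

7^29 = 3219905755813179726837607. Using exponentiation by squaring, this requires 7 multiplications. The key idea: if the exponent is even, square the half-power; if odd, multiply by the base once.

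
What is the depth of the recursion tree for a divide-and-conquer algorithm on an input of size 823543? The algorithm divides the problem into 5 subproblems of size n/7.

For divide and conquer with division factor 7:

Problem sizes at each level:
Level 0: 823543
Level 1: 117649
Level 2: 16807
Level 3: 2401
Level 4: 343
Level 5: 49
Level 6: 7
Level 7: 1

The root is level 0 and the size-1 base case is level 7 (the tree spans levels 0 through 7, i.e. 8 levels counting the root), so the depth is the number of divisions: log_7(823543) = 7

The recursion tree depth is log_7(823543) = 7. At each level, the problem size is divided by 7, so it takes 7 divisions to reduce to a base case of size 1. The algorithm makes 5 recursive calls at each level.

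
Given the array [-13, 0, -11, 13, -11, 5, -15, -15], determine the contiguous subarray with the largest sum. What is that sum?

Using Kadane's algorithm on [-13, 0, -11, 13, -11, 5, -15, -15]:

Scanning through the array:
Position 1 (value 0): max_ending_here = 0, max_so_far = 0
Position 2 (value -11): max_ending_here = -11, max_so_far = 0
Position 3 (value 13): max_ending_here = 13, max_so_far = 13
Position 4 (value -11): max_ending_here = 2, max_so_far = 13
Position 5 (value 5): max_ending_here = 7, max_so_far = 13
Position 6 (value -15): max_ending_here = -8, max_so_far = 13
Position 7 (value -15): max_ending_here = -15, max_so_far = 13

Maximum subarray: [13]
Maximum sum: 13

The maximum subarray is [13] with sum 13. This subarray runs from index 3 to index 3.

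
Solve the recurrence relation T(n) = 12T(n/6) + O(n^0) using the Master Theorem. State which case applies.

Master Theorem for T(n) = 12T(n/6) + O(n^0):

a = 12, b = 6, c = 0
log_b(a) = log_6(12) = 1.3869

Case 1: c = 0 < log_6(12) = 1.3869
T(n) = O(n^(log_6 12))

For T(n) = 12T(n/6) + O(n^0): log_6(12) = 1.3869. This is Case 1 of the Master Theorem (c < log_b(a), work dominated by leaves), giving O(n^(log_6 12)).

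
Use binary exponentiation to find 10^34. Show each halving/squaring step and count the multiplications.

Computing 10^34 by squaring (build up from 10^1; each line after the first costs one multiplication):

10^1 = 10
10^2 = (10^1)^2 = 10^2 = 100
10^4 = (10^2)^2 = 100^2 = 10000
10^8 = (10^4)^2 = 10000^2 = 100000000
10^16 = (10^8)^2 = 100000000^2 = 10000000000000000
10^17 = 10 * 10^16 = 10 * 10000000000000000 = 100000000000000000
10^34 = (10^17)^2 = 100000000000000000^2 = 10000000000000000000000000000000000

Result: 10000000000000000000000000000000000
Multiplications needed: 6 (6 lines after 10^1)

10^34 = 10000000000000000000000000000000000. Using exponentiation by squaring, this requires 6 multiplications. The key idea: if the exponent is even, square the half-power; if odd, multiply by the base once.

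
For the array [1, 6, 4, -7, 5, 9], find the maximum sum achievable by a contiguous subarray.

Using Kadane's algorithm on [1, 6, 4, -7, 5, 9]:

Scanning through the array:
Position 1 (value 6): max_ending_here = 7, max_so_far = 7
Position 2 (value 4): max_ending_here = 11, max_so_far = 11
Position 3 (value -7): max_ending_here = 4, max_so_far = 11
Position 4 (value 5): max_ending_here = 9, max_so_far = 11
Position 5 (value 9): max_ending_here = 18, max_so_far = 18

Maximum subarray: [1, 6, 4, -7, 5, 9]
Maximum sum: 18

The maximum subarray is [1, 6, 4, -7, 5, 9] with sum 18. This subarray runs from index 0 to index 5.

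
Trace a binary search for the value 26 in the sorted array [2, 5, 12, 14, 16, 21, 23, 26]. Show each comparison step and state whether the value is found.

Binary search for 26 in [2, 5, 12, 14, 16, 21, 23, 26]:

lo=0, hi=7, mid=3, arr[mid]=14 -> 14 < 26, search right half
lo=4, hi=7, mid=5, arr[mid]=21 -> 21 < 26, search right half
lo=6, hi=7, mid=6, arr[mid]=23 -> 23 < 26, search right half
lo=7, hi=7, mid=7, arr[mid]=26 -> Found target at index 7!

Binary search finds 26 at index 7 after 4 comparisons. The search repeatedly halves the search space by comparing with the middle element.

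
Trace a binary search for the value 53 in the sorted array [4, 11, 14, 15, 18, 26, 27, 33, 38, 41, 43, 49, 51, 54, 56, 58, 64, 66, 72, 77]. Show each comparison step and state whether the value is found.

Binary search for 53 in [4, 11, 14, 15, 18, 26, 27, 33, 38, 41, 43, 49, 51, 54, 56, 58, 64, 66, 72, 77]:

lo=0, hi=19, mid=9, arr[mid]=41 -> 41 < 53, search right half
lo=10, hi=19, mid=14, arr[mid]=56 -> 56 > 53, search left half
lo=10, hi=13, mid=11, arr[mid]=49 -> 49 < 53, search right half
lo=12, hi=13, mid=12, arr[mid]=51 -> 51 < 53, search right half
lo=13, hi=13, mid=13, arr[mid]=54 -> 54 > 53, search left half
lo=13 > hi=12, target 53 not found

Binary search determines that 53 is not in the array after 5 comparisons. The search space was exhausted without finding the target.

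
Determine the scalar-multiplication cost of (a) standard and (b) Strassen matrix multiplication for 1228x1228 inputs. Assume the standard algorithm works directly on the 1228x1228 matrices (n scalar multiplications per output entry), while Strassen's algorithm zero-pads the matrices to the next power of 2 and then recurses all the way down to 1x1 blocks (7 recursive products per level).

Matrix multiplication for 1228x1228 matrices:

Strassen's algorithm requires power-of-2 dimensions. Pad 1228x1228 to 2048x2048 (next power of 2).

Standard algorithm: 1228^3 = 1851804352 multiplications
Strassen's algorithm: 7^(log2(2048)) = 7^11 = 1977326743 multiplications
Difference: 1851804352 - 1977326743 = -125522391 (Strassen uses MORE here due to padding overhead — for small or just-over-power-of-2 n, padding can outweigh the per-level savings)

Standard: 1851804352 multiplications (1228^3). Strassen: 1977326743 multiplications (7^11, after padding to 2048x2048). Strassen reduces 8 recursive multiplications to 7 at each level.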